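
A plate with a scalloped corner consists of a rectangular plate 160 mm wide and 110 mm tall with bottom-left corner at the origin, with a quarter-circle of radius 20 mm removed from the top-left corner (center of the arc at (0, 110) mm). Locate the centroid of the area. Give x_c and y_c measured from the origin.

x_c = 81.30 mm, y_c = 54.15 mm

plate: A = 160 × 110 = 17600.00, centroid at (80.00, 55.00).
removed quarter-circle: A = −¼π·20² = -314.16, centroid at (8.49, 101.51).
ΣA = 17285.84 mm²
ΣAx_c = (17600.00)(80.00) + (-314.16)(8.49) = 1405333.33 mm³
ΣAy_c = (17600.00)(55.00) + (-314.16)(101.51) = 936109.15 mm³
x_c = 1405333.33 / 17285.84 = 81.30 mm
y_c = 936109.15 / 17285.84 = 54.15 mm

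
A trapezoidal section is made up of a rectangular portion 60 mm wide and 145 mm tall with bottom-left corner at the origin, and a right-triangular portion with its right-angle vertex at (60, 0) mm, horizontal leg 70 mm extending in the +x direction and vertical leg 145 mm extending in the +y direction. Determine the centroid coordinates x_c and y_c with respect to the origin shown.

x_c = 49.65 mm, y_c = 63.60 mm

rectangular portion: A = 60 × 145 = 8700.00, centroid at (30.00, 72.50).
triangular portion: A = ½·70·145 = 5075.00, centroid at (83.33, 48.33).
ΣA = 13775.00 mm²
ΣAx_c = (8700.00)(30.00) + (5075.00)(83.33) = 683916.67 mm³
ΣAy_c = (8700.00)(72.50) + (5075.00)(48.33) = 876041.67 mm³
x_c = 683916.67 / 13775.00 = 49.65 mm
y_c = 876041.67 / 13775.00 = 63.60 mm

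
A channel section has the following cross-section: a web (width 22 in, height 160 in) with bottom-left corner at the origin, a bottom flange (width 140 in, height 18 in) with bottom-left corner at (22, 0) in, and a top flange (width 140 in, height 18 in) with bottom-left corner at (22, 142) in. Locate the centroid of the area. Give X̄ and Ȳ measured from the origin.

web: A = 22 × 160 = 3520.00, centroid at (11.00, 80.00).
bottom flange: A = 140 × 18 = 2520.00, centroid at (92.00, 9.00).
top flange: A = 140 × 18 = 2520.00, centroid at (92.00, 151.00).
ΣA = 8560.00 in², ΣAX̄ = 502400.00 in³, ΣAȲ = 684800.00 in³.
X̄ = 502400.00/8560.00 = 58.69 in; Ȳ = 684800.00/8560.00 = 80.00 in.

X̄ = 58.69 in, Ȳ = 80.00 in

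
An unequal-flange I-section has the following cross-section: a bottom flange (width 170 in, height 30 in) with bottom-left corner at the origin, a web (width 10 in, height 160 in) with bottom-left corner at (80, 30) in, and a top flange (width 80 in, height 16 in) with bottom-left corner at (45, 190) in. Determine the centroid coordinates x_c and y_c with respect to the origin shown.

x_c = 85.00 in, y_c = 63.40 in

bottom flange: A = 170 × 30 = 5100.00, centroid at (85.00, 15.00).
web: A = 10 × 160 = 1600.00, centroid at (85.00, 110.00).
top flange: A = 80 × 16 = 1280.00, centroid at (85.00, 198.00).
ΣA = 7980.00 in²
ΣAx_c = (5100.00)(85.00) + (1600.00)(85.00) + (1280.00)(85.00) = 678300.00 in³
ΣAy_c = (5100.00)(15.00) + (1600.00)(110.00) + (1280.00)(198.00) = 505940.00 in³
x_c = 678300.00 / 7980.00 = 85.00 in
y_c = 505940.00 / 7980.00 = 63.40 in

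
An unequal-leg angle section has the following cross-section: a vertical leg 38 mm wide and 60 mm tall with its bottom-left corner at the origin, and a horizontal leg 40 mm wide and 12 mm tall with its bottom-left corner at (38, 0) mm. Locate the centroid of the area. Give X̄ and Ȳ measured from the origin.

X̄ = 25.78 mm, Ȳ = 25.83 mm

vertical leg: A = 38 × 60 = 2280.00, centroid at (19.00, 30.00).
horizontal leg: A = 40 × 12 = 480.00, centroid at (58.00, 6.00).
ΣA = 2760.00 mm²
ΣAX̄ = (2280.00)(19.00) + (480.00)(58.00) = 71160.00 mm³
ΣAȲ = (2280.00)(30.00) + (480.00)(6.00) = 71280.00 mm³
X̄ = 71160.00 / 2760.00 = 25.78 mm
Ȳ = 71280.00 / 2760.00 = 25.83 mm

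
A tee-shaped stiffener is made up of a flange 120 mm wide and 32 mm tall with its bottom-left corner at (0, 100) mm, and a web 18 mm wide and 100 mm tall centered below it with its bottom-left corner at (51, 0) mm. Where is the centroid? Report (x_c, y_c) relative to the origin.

Part | A | x̄ᵢ | ȳᵢ | A·x̄ᵢ | A·ȳᵢ
web | 1800.00 | 60.00 | 50.00 | 108000.00 | 90000.00
flange | 3840.00 | 60.00 | 116.00 | 230400.00 | 445440.00
Σ | 5640.00 |  |  | 338400.00 | 535440.00
x_c = 338400.00 / 5640.00 = 60.00 mm
y_c = 535440.00 / 5640.00 = 94.94 mm

x_c = 60.00 mm, y_c = 94.94 mm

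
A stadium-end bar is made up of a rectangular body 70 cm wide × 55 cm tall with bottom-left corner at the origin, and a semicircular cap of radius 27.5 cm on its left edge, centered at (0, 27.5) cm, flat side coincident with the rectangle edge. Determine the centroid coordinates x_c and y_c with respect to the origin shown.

x_c = 24.00 cm, y_c = 27.50 cm

rectangular body: A = 70 × 55 = 3850.00, centroid at (35.00, 27.50).
semicircular end: A = ½π·27.5² = 1187.91, centroid at (-11.67, 27.50).
ΣA = 5037.91 cm², ΣAx_c = 120885.42 cm³, ΣAy_c = 138542.65 cm³.
x_c = 120885.42/5037.91 = 24.00 cm; y_c = 138542.65/5037.91 = 27.50 cm.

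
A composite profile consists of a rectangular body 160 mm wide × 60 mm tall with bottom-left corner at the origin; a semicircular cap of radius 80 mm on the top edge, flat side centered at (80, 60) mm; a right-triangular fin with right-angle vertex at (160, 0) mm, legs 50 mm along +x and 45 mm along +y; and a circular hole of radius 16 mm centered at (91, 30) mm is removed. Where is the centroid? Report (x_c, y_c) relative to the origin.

x_c = 85.00 mm, y_c = 61.34 mm

rectangular body: A = 160 × 60 = 9600.00, centroid at (80.00, 30.00).
semicircular top: A = ½π·80² = 10053.10, centroid at (80.00, 93.95).
triangular fin: A = ½·50·45 = 1125.00, centroid at (176.67, 15.00).
hole: A = −π·16² = -804.25, centroid at (91.00, 30.00).
ΣA = 19973.85 mm², ΣAx_c = 1697811.18 mm³, ΣAy_c = 1225266.69 mm³.
x_c = 1697811.18/19973.85 = 85.00 mm; y_c = 1225266.69/19973.85 = 61.34 mm.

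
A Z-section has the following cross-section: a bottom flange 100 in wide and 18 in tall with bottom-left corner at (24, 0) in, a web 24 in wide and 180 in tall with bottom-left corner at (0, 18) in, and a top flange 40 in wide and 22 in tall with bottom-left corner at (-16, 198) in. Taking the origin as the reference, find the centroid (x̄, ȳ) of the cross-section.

bottom flange: A = 100 × 18 = 1800.00, centroid at (74.00, 9.00).
web: A = 24 × 180 = 4320.00, centroid at (12.00, 108.00).
top flange: A = 40 × 22 = 880.00, centroid at (4.00, 209.00).
ΣA = 7000.00 in²
ΣAx̄ = (1800.00)(74.00) + (4320.00)(12.00) + (880.00)(4.00) = 188560.00 in³
ΣAȳ = (1800.00)(9.00) + (4320.00)(108.00) + (880.00)(209.00) = 666680.00 in³
x̄ = 188560.00 / 7000.00 = 26.94 in
ȳ = 666680.00 / 7000.00 = 95.24 in

x̄ = 26.94 in, ȳ = 95.24 in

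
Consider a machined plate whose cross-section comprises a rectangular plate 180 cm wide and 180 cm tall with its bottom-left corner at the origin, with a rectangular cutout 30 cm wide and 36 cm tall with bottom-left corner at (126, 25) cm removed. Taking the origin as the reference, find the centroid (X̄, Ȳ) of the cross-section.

plate: A = 180 × 180 = 32400.00, centroid at (90.00, 90.00).
hole: A = −(30 × 36) = -1080.00, centroid at (141.00, 43.00).
ΣA = 31320.00 cm²
ΣAX̄ = (32400.00)(90.00) + (-1080.00)(141.00) = 2763720.00 cm³
ΣAȲ = (32400.00)(90.00) + (-1080.00)(43.00) = 2869560.00 cm³
X̄ = 2763720.00 / 31320.00 = 88.24 cm
Ȳ = 2869560.00 / 31320.00 = 91.62 cm

X̄ = 88.24 cm, Ȳ = 91.62 cm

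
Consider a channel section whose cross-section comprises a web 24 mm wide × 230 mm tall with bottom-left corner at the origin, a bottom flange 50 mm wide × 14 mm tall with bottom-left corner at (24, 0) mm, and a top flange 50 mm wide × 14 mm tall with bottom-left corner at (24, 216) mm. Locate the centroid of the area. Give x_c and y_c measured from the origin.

web: A = 24 × 230 = 5520.00, centroid at (12.00, 115.00).
bottom flange: A = 50 × 14 = 700.00, centroid at (49.00, 7.00).
top flange: A = 50 × 14 = 700.00, centroid at (49.00, 223.00).
ΣA = 6920.00 mm², ΣAx_c = 134840.00 mm³, ΣAy_c = 795800.00 mm³.
x_c = 134840.00/6920.00 = 19.49 mm; y_c = 795800.00/6920.00 = 115.00 mm.

x_c = 19.49 mm, y_c = 115.00 mm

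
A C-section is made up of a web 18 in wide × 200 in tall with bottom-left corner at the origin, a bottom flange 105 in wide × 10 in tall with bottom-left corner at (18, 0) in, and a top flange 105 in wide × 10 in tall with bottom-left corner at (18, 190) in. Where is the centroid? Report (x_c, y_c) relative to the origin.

x_c = 31.66 in, y_c = 100.00 in

web: A = 18 × 200 = 3600.00, centroid at (9.00, 100.00).
bottom flange: A = 105 × 10 = 1050.00, centroid at (70.50, 5.00).
top flange: A = 105 × 10 = 1050.00, centroid at (70.50, 195.00).
ΣA = 5700.00 in², ΣAx_c = 180450.00 in³, ΣAy_c = 570000.00 in³.
x_c = 180450.00/5700.00 = 31.66 in; y_c = 570000.00/5700.00 = 100.00 in.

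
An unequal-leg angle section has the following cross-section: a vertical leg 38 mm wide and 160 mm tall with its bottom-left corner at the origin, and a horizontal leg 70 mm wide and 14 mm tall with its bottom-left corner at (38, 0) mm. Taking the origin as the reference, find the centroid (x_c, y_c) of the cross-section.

x_c = 26.50 mm, y_c = 69.87 mm

vertical leg: A = 38 × 160 = 6080.00, centroid at (19.00, 80.00).
horizontal leg: A = 70 × 14 = 980.00, centroid at (73.00, 7.00).
ΣA = 7060.00 mm²
ΣAx_c = (6080.00)(19.00) + (980.00)(73.00) = 187060.00 mm³
ΣAy_c = (6080.00)(80.00) + (980.00)(7.00) = 493260.00 mm³
x_c = 187060.00 / 7060.00 = 26.50 mm
y_c = 493260.00 / 7060.00 = 69.87 mm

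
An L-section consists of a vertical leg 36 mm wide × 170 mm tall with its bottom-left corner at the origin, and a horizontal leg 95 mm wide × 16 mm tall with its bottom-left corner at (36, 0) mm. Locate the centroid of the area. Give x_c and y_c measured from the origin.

x_c = 31.03 mm, y_c = 69.68 mm

vertical leg: A = 36 × 170 = 6120.00, centroid at (18.00, 85.00).
horizontal leg: A = 95 × 16 = 1520.00, centroid at (83.50, 8.00).
ΣA = 7640.00 mm², ΣAx_c = 237080.00 mm³, ΣAy_c = 532360.00 mm³.
x_c = 237080.00/7640.00 = 31.03 mm; y_c = 532360.00/7640.00 = 69.68 mm.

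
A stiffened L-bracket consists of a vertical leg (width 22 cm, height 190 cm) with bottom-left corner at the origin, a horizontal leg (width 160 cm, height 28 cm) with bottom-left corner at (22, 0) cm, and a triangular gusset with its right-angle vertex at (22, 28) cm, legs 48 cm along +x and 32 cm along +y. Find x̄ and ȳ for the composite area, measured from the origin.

vertical leg: A = 22 × 190 = 4180.00, centroid at (11.00, 95.00).
horizontal leg: A = 160 × 28 = 4480.00, centroid at (102.00, 14.00).
gusset: A = ½·48·32 = 768.00, centroid at (38.00, 38.67).
ΣA = 9428.00 cm², ΣAx̄ = 532124.00 cm³, ΣAȳ = 489516.00 cm³.
x̄ = 532124.00/9428.00 = 56.44 cm; ȳ = 489516.00/9428.00 = 51.92 cm.

x̄ = 56.44 cm, ȳ = 51.92 cm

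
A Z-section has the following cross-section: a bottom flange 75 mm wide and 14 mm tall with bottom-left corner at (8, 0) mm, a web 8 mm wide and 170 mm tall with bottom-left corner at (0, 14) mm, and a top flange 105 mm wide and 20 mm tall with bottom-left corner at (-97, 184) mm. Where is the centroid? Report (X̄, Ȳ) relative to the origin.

X̄ = -8.92 mm, Ȳ = 121.82 mm

Part | A | x̄ᵢ | ȳᵢ | A·x̄ᵢ | A·ȳᵢ
bottom flange | 1050.00 | 45.50 | 7.00 | 47775.00 | 7350.00
web | 1360.00 | 4.00 | 99.00 | 5440.00 | 134640.00
top flange | 2100.00 | -44.50 | 194.00 | -93450.00 | 407400.00
Σ | 4510.00 |  |  | -40235.00 | 549390.00
X̄ = -40235.00 / 4510.00 = -8.92 mm
Ȳ = 549390.00 / 4510.00 = 121.82 mm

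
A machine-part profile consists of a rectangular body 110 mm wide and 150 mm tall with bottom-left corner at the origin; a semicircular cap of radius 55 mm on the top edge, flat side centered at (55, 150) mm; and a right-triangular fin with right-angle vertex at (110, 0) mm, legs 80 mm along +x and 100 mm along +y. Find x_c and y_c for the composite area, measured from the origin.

x_c = 67.94 mm, y_c = 86.91 mm

rectangular body: A = 110 × 150 = 16500.00, centroid at (55.00, 75.00).
semicircular top: A = ½π·55² = 4751.66, centroid at (55.00, 173.34).
triangular fin: A = ½·80·100 = 4000.00, centroid at (136.67, 33.33).
ΣA = 25251.66 mm², ΣAx_c = 1715507.91 mm³, ΣAy_c = 2194498.83 mm³.
x_c = 1715507.91/25251.66 = 67.94 mm; y_c = 2194498.83/25251.66 = 86.91 mm.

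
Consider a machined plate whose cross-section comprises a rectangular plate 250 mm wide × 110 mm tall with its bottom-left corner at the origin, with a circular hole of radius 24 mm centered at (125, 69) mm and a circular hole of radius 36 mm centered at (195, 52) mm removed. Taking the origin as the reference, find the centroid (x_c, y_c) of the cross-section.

x_c = 111.82 mm, y_c = 54.39 mm

plate: A = 250 × 110 = 27500.00, centroid at (125.00, 55.00).
hole 1: A = −π·24² = -1809.56, centroid at (125.00, 69.00).
hole 2: A = −π·36² = -4071.50, centroid at (195.00, 52.00).
ΣA = 21618.94 mm²
ΣAx_c = (27500.00)(125.00) + (-1809.56)(125.00) + (-4071.50)(195.00) = 2417362.03 mm³
ΣAy_c = (27500.00)(55.00) + (-1809.56)(69.00) + (-4071.50)(52.00) = 1175922.33 mm³
x_c = 2417362.03 / 21618.94 = 111.82 mm
y_c = 1175922.33 / 21618.94 = 54.39 mm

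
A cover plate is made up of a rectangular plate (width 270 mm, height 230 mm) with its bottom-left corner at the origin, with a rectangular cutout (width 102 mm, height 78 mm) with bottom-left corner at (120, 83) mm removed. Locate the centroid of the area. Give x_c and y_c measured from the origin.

x_c = 129.71 mm, y_c = 113.97 mm

plate: A = 270 × 230 = 62100.00, centroid at (135.00, 115.00).
hole: A = −(102 × 78) = -7956.00, centroid at (171.00, 122.00).
ΣA = 54144.00 mm²
ΣAx_c = (62100.00)(135.00) + (-7956.00)(171.00) = 7023024.00 mm³
ΣAy_c = (62100.00)(115.00) + (-7956.00)(122.00) = 6170868.00 mm³
x_c = 7023024.00 / 54144.00 = 129.71 mm
y_c = 6170868.00 / 54144.00 = 113.97 mm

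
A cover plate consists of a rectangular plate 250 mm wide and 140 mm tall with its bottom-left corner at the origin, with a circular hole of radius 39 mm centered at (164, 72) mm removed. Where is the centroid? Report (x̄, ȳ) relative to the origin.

x̄ = 118.83 mm, ȳ = 69.68 mm

plate: A = 250 × 140 = 35000.00, centroid at (125.00, 70.00).
hole: A = −π·39² = -4778.36, centroid at (164.00, 72.00).
ΣA = 30221.64 mm², ΣAx̄ = 3591348.56 mm³, ΣAȳ = 2105957.91 mm³.
x̄ = 3591348.56/30221.64 = 118.83 mm; ȳ = 2105957.91/30221.64 = 69.68 mm.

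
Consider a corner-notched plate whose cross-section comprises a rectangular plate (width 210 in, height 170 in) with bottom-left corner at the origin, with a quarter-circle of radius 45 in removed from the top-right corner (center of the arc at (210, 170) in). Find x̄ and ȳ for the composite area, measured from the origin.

plate: A = 210 × 170 = 35700.00, centroid at (105.00, 85.00).
removed quarter-circle: A = −¼π·45² = -1590.43, centroid at (190.90, 150.90).
ΣA = 34109.57 in², ΣAx̄ = 3444884.43 in³, ΣAȳ = 2794501.68 in³.
x̄ = 3444884.43/34109.57 = 100.99 in; ȳ = 2794501.68/34109.57 = 81.93 in.

x̄ = 100.99 in, ȳ = 81.93 in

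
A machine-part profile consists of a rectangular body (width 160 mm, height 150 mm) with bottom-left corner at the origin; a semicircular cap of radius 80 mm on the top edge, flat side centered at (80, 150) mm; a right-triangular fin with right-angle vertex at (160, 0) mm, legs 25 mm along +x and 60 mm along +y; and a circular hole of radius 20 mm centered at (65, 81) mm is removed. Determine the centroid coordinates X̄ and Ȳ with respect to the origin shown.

rectangular body: A = 160 × 150 = 24000.00, centroid at (80.00, 75.00).
semicircular top: A = ½π·80² = 10053.10, centroid at (80.00, 183.95).
triangular fin: A = ½·25·60 = 750.00, centroid at (168.33, 20.00).
hole: A = −π·20² = -1256.64, centroid at (65.00, 81.00).
ΣA = 33546.46 mm²
ΣAX̄ = (24000.00)(80.00) + (10053.10)(80.00) + (750.00)(168.33) + (-1256.64)(65.00) = 2768816.31 mm³
ΣAȲ = (24000.00)(75.00) + (10053.10)(183.95) + (750.00)(20.00) + (-1256.64)(81.00) = 3562510.21 mm³
X̄ = 2768816.31 / 33546.46 = 82.54 mm
Ȳ = 3562510.21 / 33546.46 = 106.20 mm

X̄ = 82.54 mm, Ȳ = 106.20 mm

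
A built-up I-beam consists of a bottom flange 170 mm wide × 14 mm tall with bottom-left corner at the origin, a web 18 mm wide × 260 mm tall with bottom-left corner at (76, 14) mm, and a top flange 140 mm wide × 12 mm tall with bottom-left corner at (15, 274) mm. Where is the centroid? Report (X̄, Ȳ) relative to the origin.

Part | A | x̄ᵢ | ȳᵢ | A·x̄ᵢ | A·ȳᵢ
bottom flange | 2380.00 | 85.00 | 7.00 | 202300.00 | 16660.00
web | 4680.00 | 85.00 | 144.00 | 397800.00 | 673920.00
top flange | 1680.00 | 85.00 | 280.00 | 142800.00 | 470400.00
Σ | 8740.00 |  |  | 742900.00 | 1160980.00
X̄ = 742900.00 / 8740.00 = 85.00 mm
Ȳ = 1160980.00 / 8740.00 = 132.84 mm

X̄ = 85.00 mm, Ȳ = 132.84 mm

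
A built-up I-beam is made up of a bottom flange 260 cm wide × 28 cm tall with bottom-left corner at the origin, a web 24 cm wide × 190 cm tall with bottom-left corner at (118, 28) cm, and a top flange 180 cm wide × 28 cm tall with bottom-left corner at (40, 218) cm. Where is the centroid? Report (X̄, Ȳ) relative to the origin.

Part | A | x̄ᵢ | ȳᵢ | A·x̄ᵢ | A·ȳᵢ
bottom flange | 7280.00 | 130.00 | 14.00 | 946400.00 | 101920.00
web | 4560.00 | 130.00 | 123.00 | 592800.00 | 560880.00
top flange | 5040.00 | 130.00 | 232.00 | 655200.00 | 1169280.00
Σ | 16880.00 |  |  | 2194400.00 | 1832080.00
X̄ = 2194400.00 / 16880.00 = 130.00 cm
Ȳ = 1832080.00 / 16880.00 = 108.54 cm

X̄ = 130.00 cm, Ȳ = 108.54 cm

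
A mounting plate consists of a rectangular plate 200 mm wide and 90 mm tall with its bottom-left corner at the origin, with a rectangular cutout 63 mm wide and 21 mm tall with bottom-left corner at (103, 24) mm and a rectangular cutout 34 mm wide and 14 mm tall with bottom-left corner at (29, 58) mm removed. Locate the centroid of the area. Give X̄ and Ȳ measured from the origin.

X̄ = 98.77 mm, Ȳ = 45.27 mm

Part | A | x̄ᵢ | ȳᵢ | A·x̄ᵢ | A·ȳᵢ
plate | 18000.00 | 100.00 | 45.00 | 1800000.00 | 810000.00
hole 1 | -1323.00 | 134.50 | 34.50 | -177943.50 | -45643.50
hole 2 | -476.00 | 46.00 | 65.00 | -21896.00 | -30940.00
Σ | 16201.00 |  |  | 1600160.50 | 733416.50
X̄ = 1600160.50 / 16201.00 = 98.77 mm
Ȳ = 733416.50 / 16201.00 = 45.27 mm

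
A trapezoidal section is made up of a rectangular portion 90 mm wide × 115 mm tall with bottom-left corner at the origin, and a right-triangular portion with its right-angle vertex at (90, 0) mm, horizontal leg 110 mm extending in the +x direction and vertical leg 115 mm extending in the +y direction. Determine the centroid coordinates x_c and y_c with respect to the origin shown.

Part | A | x̄ᵢ | ȳᵢ | A·x̄ᵢ | A·ȳᵢ
rectangular portion | 10350.00 | 45.00 | 57.50 | 465750.00 | 595125.00
triangular portion | 6325.00 | 126.67 | 38.33 | 801166.67 | 242458.33
Σ | 16675.00 |  |  | 1266916.67 | 837583.33
x_c = 1266916.67 / 16675.00 = 75.98 mm
y_c = 837583.33 / 16675.00 = 50.23 mm

x_c = 75.98 mm, y_c = 50.23 mm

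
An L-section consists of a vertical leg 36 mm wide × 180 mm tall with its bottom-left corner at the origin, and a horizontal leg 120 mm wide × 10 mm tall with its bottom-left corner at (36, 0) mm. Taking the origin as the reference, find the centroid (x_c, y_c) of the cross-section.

x_c = 30.19 mm, y_c = 76.72 mm

vertical leg: A = 36 × 180 = 6480.00, centroid at (18.00, 90.00).
horizontal leg: A = 120 × 10 = 1200.00, centroid at (96.00, 5.00).
ΣA = 7680.00 mm²
ΣAx_c = (6480.00)(18.00) + (1200.00)(96.00) = 231840.00 mm³
ΣAy_c = (6480.00)(90.00) + (1200.00)(5.00) = 589200.00 mm³
x_c = 231840.00 / 7680.00 = 30.19 mm
y_c = 589200.00 / 7680.00 = 76.72 mm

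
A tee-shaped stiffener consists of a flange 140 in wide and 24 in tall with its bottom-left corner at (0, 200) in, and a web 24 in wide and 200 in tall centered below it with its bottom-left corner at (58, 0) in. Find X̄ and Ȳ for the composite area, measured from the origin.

web: A = 24 × 200 = 4800.00, centroid at (70.00, 100.00).
flange: A = 140 × 24 = 3360.00, centroid at (70.00, 212.00).
ΣA = 8160.00 in²
ΣAX̄ = (4800.00)(70.00) + (3360.00)(70.00) = 571200.00 in³
ΣAȲ = (4800.00)(100.00) + (3360.00)(212.00) = 1192320.00 in³
X̄ = 571200.00 / 8160.00 = 70.00 in
Ȳ = 1192320.00 / 8160.00 = 146.12 in

X̄ = 70.00 in, Ȳ = 146.12 in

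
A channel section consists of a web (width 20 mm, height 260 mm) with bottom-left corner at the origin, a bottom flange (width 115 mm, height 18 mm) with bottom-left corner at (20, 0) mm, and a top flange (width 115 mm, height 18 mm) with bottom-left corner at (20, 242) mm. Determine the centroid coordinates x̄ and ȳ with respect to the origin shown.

x̄ = 39.92 mm, ȳ = 130.00 mm

Part | A | x̄ᵢ | ȳᵢ | A·x̄ᵢ | A·ȳᵢ
web | 5200.00 | 10.00 | 130.00 | 52000.00 | 676000.00
bottom flange | 2070.00 | 77.50 | 9.00 | 160425.00 | 18630.00
top flange | 2070.00 | 77.50 | 251.00 | 160425.00 | 519570.00
Σ | 9340.00 |  |  | 372850.00 | 1214200.00
x̄ = 372850.00 / 9340.00 = 39.92 mm
ȳ = 1214200.00 / 9340.00 = 130.00 mm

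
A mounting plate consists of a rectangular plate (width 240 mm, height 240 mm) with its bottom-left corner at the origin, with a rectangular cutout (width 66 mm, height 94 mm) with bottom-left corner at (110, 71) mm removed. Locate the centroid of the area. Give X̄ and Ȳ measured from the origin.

plate: A = 240 × 240 = 57600.00, centroid at (120.00, 120.00).
hole: A = −(66 × 94) = -6204.00, centroid at (143.00, 118.00).
ΣA = 51396.00 mm²
ΣAX̄ = (57600.00)(120.00) + (-6204.00)(143.00) = 6024828.00 mm³
ΣAȲ = (57600.00)(120.00) + (-6204.00)(118.00) = 6179928.00 mm³
X̄ = 6024828.00 / 51396.00 = 117.22 mm
Ȳ = 6179928.00 / 51396.00 = 120.24 mm

X̄ = 117.22 mm, Ȳ = 120.24 mm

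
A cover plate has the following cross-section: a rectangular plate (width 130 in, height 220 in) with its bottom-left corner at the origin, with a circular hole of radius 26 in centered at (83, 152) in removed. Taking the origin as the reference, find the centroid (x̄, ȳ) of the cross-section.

x̄ = 63.56 in, ȳ = 106.63 in

plate: A = 130 × 220 = 28600.00, centroid at (65.00, 110.00).
hole: A = −π·26² = -2123.72, centroid at (83.00, 152.00).
ΣA = 26476.28 in²
ΣAx̄ = (28600.00)(65.00) + (-2123.72)(83.00) = 1682731.52 in³
ΣAȳ = (28600.00)(110.00) + (-2123.72)(152.00) = 2823195.07 in³
x̄ = 1682731.52 / 26476.28 = 63.56 in
ȳ = 2823195.07 / 26476.28 = 106.63 in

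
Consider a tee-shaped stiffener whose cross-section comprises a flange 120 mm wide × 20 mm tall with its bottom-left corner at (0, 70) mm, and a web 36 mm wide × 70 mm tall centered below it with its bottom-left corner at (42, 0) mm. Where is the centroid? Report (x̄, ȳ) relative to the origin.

x̄ = 60.00 mm, ȳ = 56.95 mm

web: A = 36 × 70 = 2520.00, centroid at (60.00, 35.00).
flange: A = 120 × 20 = 2400.00, centroid at (60.00, 80.00).
ΣA = 4920.00 mm², ΣAx̄ = 295200.00 mm³, ΣAȳ = 280200.00 mm³.
x̄ = 295200.00/4920.00 = 60.00 mm; ȳ = 280200.00/4920.00 = 56.95 mm.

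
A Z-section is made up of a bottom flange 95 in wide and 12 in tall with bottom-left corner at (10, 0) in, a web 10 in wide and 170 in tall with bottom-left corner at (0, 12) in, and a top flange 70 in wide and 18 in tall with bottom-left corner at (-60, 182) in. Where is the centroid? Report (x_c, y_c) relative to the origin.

Part | A | x̄ᵢ | ȳᵢ | A·x̄ᵢ | A·ȳᵢ
bottom flange | 1140.00 | 57.50 | 6.00 | 65550.00 | 6840.00
web | 1700.00 | 5.00 | 97.00 | 8500.00 | 164900.00
top flange | 1260.00 | -25.00 | 191.00 | -31500.00 | 240660.00
Σ | 4100.00 |  |  | 42550.00 | 412400.00
x_c = 42550.00 / 4100.00 = 10.38 in
y_c = 412400.00 / 4100.00 = 100.59 in

x_c = 10.38 in, y_c = 100.59 in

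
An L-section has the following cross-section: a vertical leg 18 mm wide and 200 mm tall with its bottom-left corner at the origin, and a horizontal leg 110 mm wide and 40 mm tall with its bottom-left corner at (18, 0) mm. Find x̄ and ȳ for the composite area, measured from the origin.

x̄ = 44.20 mm, ȳ = 56.00 mm

vertical leg: A = 18 × 200 = 3600.00, centroid at (9.00, 100.00).
horizontal leg: A = 110 × 40 = 4400.00, centroid at (73.00, 20.00).
ΣA = 8000.00 mm²
ΣAx̄ = (3600.00)(9.00) + (4400.00)(73.00) = 353600.00 mm³
ΣAȳ = (3600.00)(100.00) + (4400.00)(20.00) = 448000.00 mm³
x̄ = 353600.00 / 8000.00 = 44.20 mm
ȳ = 448000.00 / 8000.00 = 56.00 mm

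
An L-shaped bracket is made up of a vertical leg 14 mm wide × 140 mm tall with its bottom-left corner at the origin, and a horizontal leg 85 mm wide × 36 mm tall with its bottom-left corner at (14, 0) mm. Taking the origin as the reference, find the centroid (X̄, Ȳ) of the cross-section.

X̄ = 37.17 mm, Ȳ = 38.30 mm

vertical leg: A = 14 × 140 = 1960.00, centroid at (7.00, 70.00).
horizontal leg: A = 85 × 36 = 3060.00, centroid at (56.50, 18.00).
ΣA = 5020.00 mm²
ΣAX̄ = (1960.00)(7.00) + (3060.00)(56.50) = 186610.00 mm³
ΣAȲ = (1960.00)(70.00) + (3060.00)(18.00) = 192280.00 mm³
X̄ = 186610.00 / 5020.00 = 37.17 mm
Ȳ = 192280.00 / 5020.00 = 38.30 mm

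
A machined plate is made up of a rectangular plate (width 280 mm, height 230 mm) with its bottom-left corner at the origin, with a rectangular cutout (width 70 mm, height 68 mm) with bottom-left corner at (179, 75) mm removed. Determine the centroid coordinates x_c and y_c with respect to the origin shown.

plate: A = 280 × 230 = 64400.00, centroid at (140.00, 115.00).
hole: A = −(70 × 68) = -4760.00, centroid at (214.00, 109.00).
ΣA = 59640.00 mm²
ΣAx_c = (64400.00)(140.00) + (-4760.00)(214.00) = 7997360.00 mm³
ΣAy_c = (64400.00)(115.00) + (-4760.00)(109.00) = 6887160.00 mm³
x_c = 7997360.00 / 59640.00 = 134.09 mm
y_c = 6887160.00 / 59640.00 = 115.48 mm

x_c = 134.09 mm, y_c = 115.48 mm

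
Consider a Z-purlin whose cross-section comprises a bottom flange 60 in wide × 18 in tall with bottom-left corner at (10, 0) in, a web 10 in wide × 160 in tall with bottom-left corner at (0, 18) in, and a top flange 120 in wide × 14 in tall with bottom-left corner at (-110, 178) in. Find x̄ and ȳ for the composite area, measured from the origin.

bottom flange: A = 60 × 18 = 1080.00, centroid at (40.00, 9.00).
web: A = 10 × 160 = 1600.00, centroid at (5.00, 98.00).
top flange: A = 120 × 14 = 1680.00, centroid at (-50.00, 185.00).
ΣA = 4360.00 in²
ΣAx̄ = (1080.00)(40.00) + (1600.00)(5.00) + (1680.00)(-50.00) = -32800.00 in³
ΣAȳ = (1080.00)(9.00) + (1600.00)(98.00) + (1680.00)(185.00) = 477320.00 in³
x̄ = -32800.00 / 4360.00 = -7.52 in
ȳ = 477320.00 / 4360.00 = 109.48 in

x̄ = -7.52 in, ȳ = 109.48 in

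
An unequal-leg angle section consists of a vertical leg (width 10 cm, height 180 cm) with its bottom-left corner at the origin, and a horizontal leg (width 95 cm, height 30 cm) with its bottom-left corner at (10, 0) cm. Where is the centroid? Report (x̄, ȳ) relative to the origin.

x̄ = 37.18 cm, ȳ = 44.03 cm

vertical leg: A = 10 × 180 = 1800.00, centroid at (5.00, 90.00).
horizontal leg: A = 95 × 30 = 2850.00, centroid at (57.50, 15.00).
ΣA = 4650.00 cm², ΣAx̄ = 172875.00 cm³, ΣAȳ = 204750.00 cm³.
x̄ = 172875.00/4650.00 = 37.18 cm; ȳ = 204750.00/4650.00 = 44.03 cm.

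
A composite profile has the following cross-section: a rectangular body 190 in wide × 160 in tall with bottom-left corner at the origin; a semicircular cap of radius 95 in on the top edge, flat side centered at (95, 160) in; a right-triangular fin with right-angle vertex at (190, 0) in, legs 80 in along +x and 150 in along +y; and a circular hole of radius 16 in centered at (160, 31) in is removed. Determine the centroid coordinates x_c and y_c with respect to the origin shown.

x_c = 108.62 in, y_c = 111.45 in

rectangular body: A = 190 × 160 = 30400.00, centroid at (95.00, 80.00).
semicircular top: A = ½π·95² = 14176.44, centroid at (95.00, 200.32).
triangular fin: A = ½·80·150 = 6000.00, centroid at (216.67, 50.00).
hole: A = −π·16² = -804.25, centroid at (160.00, 31.00).
ΣA = 49772.19 in²
ΣAx_c = (30400.00)(95.00) + (14176.44)(95.00) + (6000.00)(216.67) + (-804.25)(160.00) = 5406081.87 in³
ΣAy_c = (30400.00)(80.00) + (14176.44)(200.32) + (6000.00)(50.00) + (-804.25)(31.00) = 5546881.55 in³
x_c = 5406081.87 / 49772.19 = 108.62 in
y_c = 5546881.55 / 49772.19 = 111.45 in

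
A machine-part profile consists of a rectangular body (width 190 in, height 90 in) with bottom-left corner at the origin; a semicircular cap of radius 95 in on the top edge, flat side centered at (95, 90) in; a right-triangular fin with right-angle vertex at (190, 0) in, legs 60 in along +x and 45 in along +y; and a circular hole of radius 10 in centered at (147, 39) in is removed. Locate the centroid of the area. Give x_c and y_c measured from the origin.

x_c = 99.30 in, y_c = 81.24 in

rectangular body: A = 190 × 90 = 17100.00, centroid at (95.00, 45.00).
semicircular top: A = ½π·95² = 14176.44, centroid at (95.00, 130.32).
triangular fin: A = ½·60·45 = 1350.00, centroid at (210.00, 15.00).
hole: A = −π·10² = -314.16, centroid at (147.00, 39.00).
ΣA = 32312.28 in², ΣAx_c = 3208580.09 in³, ΣAy_c = 2624960.44 in³.
x_c = 3208580.09/32312.28 = 99.30 in; y_c = 2624960.44/32312.28 = 81.24 in.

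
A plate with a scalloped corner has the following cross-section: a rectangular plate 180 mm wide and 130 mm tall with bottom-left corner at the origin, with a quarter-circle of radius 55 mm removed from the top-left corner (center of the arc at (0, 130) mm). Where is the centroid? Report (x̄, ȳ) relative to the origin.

x̄ = 97.53 mm, ȳ = 60.29 mm

Part | A | x̄ᵢ | ȳᵢ | A·x̄ᵢ | A·ȳᵢ
plate | 23400.00 | 90.00 | 65.00 | 2106000.00 | 1521000.00
removed quarter-circle | -2375.83 | 23.34 | 106.66 | -55458.33 | -253399.49
Σ | 21024.17 |  |  | 2050541.67 | 1267600.51
x̄ = 2050541.67 / 21024.17 = 97.53 mm
ȳ = 1267600.51 / 21024.17 = 60.29 mm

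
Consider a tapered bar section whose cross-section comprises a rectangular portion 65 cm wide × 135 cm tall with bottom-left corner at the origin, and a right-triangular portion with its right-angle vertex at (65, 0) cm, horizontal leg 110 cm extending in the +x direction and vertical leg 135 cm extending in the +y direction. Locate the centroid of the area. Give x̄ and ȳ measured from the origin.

Part | A | x̄ᵢ | ȳᵢ | A·x̄ᵢ | A·ȳᵢ
rectangular portion | 8775.00 | 32.50 | 67.50 | 285187.50 | 592312.50
triangular portion | 7425.00 | 101.67 | 45.00 | 754875.00 | 334125.00
Σ | 16200.00 |  |  | 1040062.50 | 926437.50
x̄ = 1040062.50 / 16200.00 = 64.20 cm
ȳ = 926437.50 / 16200.00 = 57.19 cm

x̄ = 64.20 cm, ȳ = 57.19 cm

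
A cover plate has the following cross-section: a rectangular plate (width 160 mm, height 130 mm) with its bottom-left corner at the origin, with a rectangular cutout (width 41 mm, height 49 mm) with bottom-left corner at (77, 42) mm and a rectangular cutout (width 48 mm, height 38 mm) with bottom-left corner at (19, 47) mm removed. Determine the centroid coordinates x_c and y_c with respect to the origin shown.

x_c = 81.91 mm, y_c = 64.71 mm

plate: A = 160 × 130 = 20800.00, centroid at (80.00, 65.00).
hole 1: A = −(41 × 49) = -2009.00, centroid at (97.50, 66.50).
hole 2: A = −(48 × 38) = -1824.00, centroid at (43.00, 66.00).
ΣA = 16967.00 mm², ΣAx_c = 1389690.50 mm³, ΣAy_c = 1098017.50 mm³.
x_c = 1389690.50/16967.00 = 81.91 mm; y_c = 1098017.50/16967.00 = 64.71 mm.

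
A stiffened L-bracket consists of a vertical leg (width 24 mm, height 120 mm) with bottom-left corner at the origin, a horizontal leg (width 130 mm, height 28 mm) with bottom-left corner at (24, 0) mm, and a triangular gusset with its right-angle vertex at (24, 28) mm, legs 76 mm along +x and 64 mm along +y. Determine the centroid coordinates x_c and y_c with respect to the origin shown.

vertical leg: A = 24 × 120 = 2880.00, centroid at (12.00, 60.00).
horizontal leg: A = 130 × 28 = 3640.00, centroid at (89.00, 14.00).
gusset: A = ½·76·64 = 2432.00, centroid at (49.33, 49.33).
ΣA = 8952.00 mm²
ΣAx_c = (2880.00)(12.00) + (3640.00)(89.00) + (2432.00)(49.33) = 478498.67 mm³
ΣAy_c = (2880.00)(60.00) + (3640.00)(14.00) + (2432.00)(49.33) = 343738.67 mm³
x_c = 478498.67 / 8952.00 = 53.45 mm
y_c = 343738.67 / 8952.00 = 38.40 mm

x_c = 53.45 mm, y_c = 38.40 mm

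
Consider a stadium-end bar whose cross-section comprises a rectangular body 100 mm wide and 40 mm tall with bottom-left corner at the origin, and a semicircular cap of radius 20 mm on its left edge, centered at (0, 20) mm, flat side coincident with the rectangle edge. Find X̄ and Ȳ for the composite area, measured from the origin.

X̄ = 42.06 mm, Ȳ = 20.00 mm

rectangular body: A = 100 × 40 = 4000.00, centroid at (50.00, 20.00).
semicircular end: A = ½π·20² = 628.32, centroid at (-8.49, 20.00).
ΣA = 4628.32 mm², ΣAX̄ = 194666.67 mm³, ΣAȲ = 92566.37 mm³.
X̄ = 194666.67/4628.32 = 42.06 mm; Ȳ = 92566.37/4628.32 = 20.00 mm.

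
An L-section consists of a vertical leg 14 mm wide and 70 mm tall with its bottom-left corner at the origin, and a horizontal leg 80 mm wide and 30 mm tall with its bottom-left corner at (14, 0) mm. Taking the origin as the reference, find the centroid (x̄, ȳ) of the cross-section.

Part | A | x̄ᵢ | ȳᵢ | A·x̄ᵢ | A·ȳᵢ
vertical leg | 980.00 | 7.00 | 35.00 | 6860.00 | 34300.00
horizontal leg | 2400.00 | 54.00 | 15.00 | 129600.00 | 36000.00
Σ | 3380.00 |  |  | 136460.00 | 70300.00
x̄ = 136460.00 / 3380.00 = 40.37 mm
ȳ = 70300.00 / 3380.00 = 20.80 mm

x̄ = 40.37 mm, ȳ = 20.80 mm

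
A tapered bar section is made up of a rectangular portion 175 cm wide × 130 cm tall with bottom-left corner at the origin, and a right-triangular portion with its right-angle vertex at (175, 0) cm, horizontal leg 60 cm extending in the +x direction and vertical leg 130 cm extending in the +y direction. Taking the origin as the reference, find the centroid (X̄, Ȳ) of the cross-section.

X̄ = 103.23 cm, Ȳ = 61.83 cm

rectangular portion: A = 175 × 130 = 22750.00, centroid at (87.50, 65.00).
triangular portion: A = ½·60·130 = 3900.00, centroid at (195.00, 43.33).
ΣA = 26650.00 cm²
ΣAX̄ = (22750.00)(87.50) + (3900.00)(195.00) = 2751125.00 cm³
ΣAȲ = (22750.00)(65.00) + (3900.00)(43.33) = 1647750.00 cm³
X̄ = 2751125.00 / 26650.00 = 103.23 cm
Ȳ = 1647750.00 / 26650.00 = 61.83 cm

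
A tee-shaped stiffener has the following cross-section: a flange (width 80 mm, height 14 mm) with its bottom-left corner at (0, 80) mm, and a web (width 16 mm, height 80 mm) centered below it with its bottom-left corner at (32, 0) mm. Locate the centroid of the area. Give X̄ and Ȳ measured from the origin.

Part | A | x̄ᵢ | ȳᵢ | A·x̄ᵢ | A·ȳᵢ
web | 1280.00 | 40.00 | 40.00 | 51200.00 | 51200.00
flange | 1120.00 | 40.00 | 87.00 | 44800.00 | 97440.00
Σ | 2400.00 |  |  | 96000.00 | 148640.00
X̄ = 96000.00 / 2400.00 = 40.00 mm
Ȳ = 148640.00 / 2400.00 = 61.93 mm

X̄ = 40.00 mm, Ȳ = 61.93 mm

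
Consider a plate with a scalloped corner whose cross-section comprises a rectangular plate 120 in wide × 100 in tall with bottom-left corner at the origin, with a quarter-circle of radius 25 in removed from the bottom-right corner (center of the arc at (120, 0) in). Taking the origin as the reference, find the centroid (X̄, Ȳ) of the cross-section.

plate: A = 120 × 100 = 12000.00, centroid at (60.00, 50.00).
removed quarter-circle: A = −¼π·25² = -490.87, centroid at (109.39, 10.61).
ΣA = 11509.13 in², ΣAX̄ = 666303.47 in³, ΣAȲ = 594791.67 in³.
X̄ = 666303.47/11509.13 = 57.89 in; Ȳ = 594791.67/11509.13 = 51.68 in.

X̄ = 57.89 in, Ȳ = 51.68 in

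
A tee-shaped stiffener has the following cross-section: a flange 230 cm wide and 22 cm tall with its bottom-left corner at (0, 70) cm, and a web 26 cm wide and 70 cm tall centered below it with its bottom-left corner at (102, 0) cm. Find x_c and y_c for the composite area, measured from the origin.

web: A = 26 × 70 = 1820.00, centroid at (115.00, 35.00).
flange: A = 230 × 22 = 5060.00, centroid at (115.00, 81.00).
ΣA = 6880.00 cm², ΣAx_c = 791200.00 cm³, ΣAy_c = 473560.00 cm³.
x_c = 791200.00/6880.00 = 115.00 cm; y_c = 473560.00/6880.00 = 68.83 cm.

x_c = 115.00 cm, y_c = 68.83 cm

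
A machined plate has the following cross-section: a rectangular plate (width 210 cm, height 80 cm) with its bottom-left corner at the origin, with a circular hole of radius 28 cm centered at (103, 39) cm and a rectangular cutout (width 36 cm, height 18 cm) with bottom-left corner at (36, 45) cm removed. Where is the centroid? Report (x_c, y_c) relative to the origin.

x_c = 107.77 cm, y_c = 39.52 cm

plate: A = 210 × 80 = 16800.00, centroid at (105.00, 40.00).
hole 1: A = −π·28² = -2463.01, centroid at (103.00, 39.00).
hole 2: A = −(36 × 18) = -648.00, centroid at (54.00, 54.00).
ΣA = 13688.99 cm², ΣAx_c = 1475318.11 cm³, ΣAy_c = 540950.66 cm³.
x_c = 1475318.11/13688.99 = 107.77 cm; y_c = 540950.66/13688.99 = 39.52 cm.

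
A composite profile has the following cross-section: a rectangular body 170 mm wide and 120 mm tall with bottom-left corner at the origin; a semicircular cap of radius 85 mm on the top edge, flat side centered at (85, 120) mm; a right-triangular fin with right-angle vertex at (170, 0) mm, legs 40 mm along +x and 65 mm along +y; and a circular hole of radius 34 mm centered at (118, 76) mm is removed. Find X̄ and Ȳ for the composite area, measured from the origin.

X̄ = 85.27 mm, Ȳ = 93.40 mm

rectangular body: A = 170 × 120 = 20400.00, centroid at (85.00, 60.00).
semicircular top: A = ½π·85² = 11349.00, centroid at (85.00, 156.08).
triangular fin: A = ½·40·65 = 1300.00, centroid at (183.33, 21.67).
hole: A = −π·34² = -3631.68, centroid at (118.00, 76.00).
ΣA = 29417.32 mm², ΣAX̄ = 2508460.26 mm³, ΣAȲ = 2747455.98 mm³.
X̄ = 2508460.26/29417.32 = 85.27 mm; Ȳ = 2747455.98/29417.32 = 93.40 mm.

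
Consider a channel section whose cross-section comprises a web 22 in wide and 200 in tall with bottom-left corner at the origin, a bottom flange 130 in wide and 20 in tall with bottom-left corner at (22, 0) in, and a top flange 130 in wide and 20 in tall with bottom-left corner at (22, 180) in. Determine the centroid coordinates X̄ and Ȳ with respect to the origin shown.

X̄ = 52.17 in, Ȳ = 100.00 in

Part | A | x̄ᵢ | ȳᵢ | A·x̄ᵢ | A·ȳᵢ
web | 4400.00 | 11.00 | 100.00 | 48400.00 | 440000.00
bottom flange | 2600.00 | 87.00 | 10.00 | 226200.00 | 26000.00
top flange | 2600.00 | 87.00 | 190.00 | 226200.00 | 494000.00
Σ | 9600.00 |  |  | 500800.00 | 960000.00
X̄ = 500800.00 / 9600.00 = 52.17 in
Ȳ = 960000.00 / 9600.00 = 100.00 in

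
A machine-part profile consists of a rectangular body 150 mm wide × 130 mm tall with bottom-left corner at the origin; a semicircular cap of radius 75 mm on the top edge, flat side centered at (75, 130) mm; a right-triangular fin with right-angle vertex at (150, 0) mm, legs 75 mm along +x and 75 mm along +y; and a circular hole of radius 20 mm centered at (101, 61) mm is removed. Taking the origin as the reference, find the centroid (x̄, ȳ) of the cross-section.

x̄ = 83.32 mm, ȳ = 90.03 mm

rectangular body: A = 150 × 130 = 19500.00, centroid at (75.00, 65.00).
semicircular top: A = ½π·75² = 8835.73, centroid at (75.00, 161.83).
triangular fin: A = ½·75·75 = 2812.50, centroid at (175.00, 25.00).
hole: A = −π·20² = -1256.64, centroid at (101.00, 61.00).
ΣA = 29891.59 mm²
ΣAx̄ = (19500.00)(75.00) + (8835.73)(75.00) + (2812.50)(175.00) + (-1256.64)(101.00) = 2490446.86 mm³
ΣAȳ = (19500.00)(65.00) + (8835.73)(161.83) + (2812.50)(25.00) + (-1256.64)(61.00) = 2691052.45 mm³
x̄ = 2490446.86 / 29891.59 = 83.32 mm
ȳ = 2691052.45 / 29891.59 = 90.03 mm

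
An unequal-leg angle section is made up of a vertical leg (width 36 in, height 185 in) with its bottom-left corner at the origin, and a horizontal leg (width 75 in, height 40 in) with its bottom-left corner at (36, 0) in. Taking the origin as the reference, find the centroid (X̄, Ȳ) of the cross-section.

vertical leg: A = 36 × 185 = 6660.00, centroid at (18.00, 92.50).
horizontal leg: A = 75 × 40 = 3000.00, centroid at (73.50, 20.00).
ΣA = 9660.00 in², ΣAX̄ = 340380.00 in³, ΣAȲ = 676050.00 in³.
X̄ = 340380.00/9660.00 = 35.24 in; Ȳ = 676050.00/9660.00 = 69.98 in.

X̄ = 35.24 in, Ȳ = 69.98 in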